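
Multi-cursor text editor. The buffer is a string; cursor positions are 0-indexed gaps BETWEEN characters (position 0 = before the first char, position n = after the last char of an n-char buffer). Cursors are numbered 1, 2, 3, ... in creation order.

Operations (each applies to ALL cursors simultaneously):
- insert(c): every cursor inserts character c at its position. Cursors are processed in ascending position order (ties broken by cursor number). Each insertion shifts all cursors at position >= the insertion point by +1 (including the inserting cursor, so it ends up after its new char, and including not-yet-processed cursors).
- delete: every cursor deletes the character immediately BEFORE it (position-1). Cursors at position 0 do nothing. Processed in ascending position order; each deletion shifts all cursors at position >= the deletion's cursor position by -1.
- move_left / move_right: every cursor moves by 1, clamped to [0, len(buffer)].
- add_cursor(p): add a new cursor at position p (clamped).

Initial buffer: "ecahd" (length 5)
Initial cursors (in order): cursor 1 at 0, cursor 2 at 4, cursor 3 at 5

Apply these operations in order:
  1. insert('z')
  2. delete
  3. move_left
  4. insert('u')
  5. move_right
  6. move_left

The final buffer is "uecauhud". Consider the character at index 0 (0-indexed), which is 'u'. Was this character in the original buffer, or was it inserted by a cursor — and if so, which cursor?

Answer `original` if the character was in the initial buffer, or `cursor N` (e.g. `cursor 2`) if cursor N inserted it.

Answer: cursor 1

Derivation:
After op 1 (insert('z')): buffer="zecahzdz" (len 8), cursors c1@1 c2@6 c3@8, authorship 1....2.3
After op 2 (delete): buffer="ecahd" (len 5), cursors c1@0 c2@4 c3@5, authorship .....
After op 3 (move_left): buffer="ecahd" (len 5), cursors c1@0 c2@3 c3@4, authorship .....
After op 4 (insert('u')): buffer="uecauhud" (len 8), cursors c1@1 c2@5 c3@7, authorship 1...2.3.
After op 5 (move_right): buffer="uecauhud" (len 8), cursors c1@2 c2@6 c3@8, authorship 1...2.3.
After op 6 (move_left): buffer="uecauhud" (len 8), cursors c1@1 c2@5 c3@7, authorship 1...2.3.
Authorship (.=original, N=cursor N): 1 . . . 2 . 3 .
Index 0: author = 1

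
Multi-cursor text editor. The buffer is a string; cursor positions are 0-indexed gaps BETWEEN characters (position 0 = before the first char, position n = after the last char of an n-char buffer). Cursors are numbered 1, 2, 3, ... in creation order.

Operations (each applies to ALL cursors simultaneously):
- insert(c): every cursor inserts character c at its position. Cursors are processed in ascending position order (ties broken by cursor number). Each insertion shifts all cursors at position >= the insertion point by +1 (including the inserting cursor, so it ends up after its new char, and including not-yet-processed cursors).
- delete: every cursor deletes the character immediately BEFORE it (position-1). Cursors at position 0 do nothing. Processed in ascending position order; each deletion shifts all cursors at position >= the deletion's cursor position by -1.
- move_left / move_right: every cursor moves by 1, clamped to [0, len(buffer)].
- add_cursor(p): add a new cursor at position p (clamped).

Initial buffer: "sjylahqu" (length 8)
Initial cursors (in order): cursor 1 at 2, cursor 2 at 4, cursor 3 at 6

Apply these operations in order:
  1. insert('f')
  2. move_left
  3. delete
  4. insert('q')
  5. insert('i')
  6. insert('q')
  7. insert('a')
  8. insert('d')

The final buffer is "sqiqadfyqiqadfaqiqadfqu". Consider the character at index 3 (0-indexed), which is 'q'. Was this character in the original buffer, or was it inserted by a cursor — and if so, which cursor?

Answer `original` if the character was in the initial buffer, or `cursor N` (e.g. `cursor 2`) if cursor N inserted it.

Answer: cursor 1

Derivation:
After op 1 (insert('f')): buffer="sjfylfahfqu" (len 11), cursors c1@3 c2@6 c3@9, authorship ..1..2..3..
After op 2 (move_left): buffer="sjfylfahfqu" (len 11), cursors c1@2 c2@5 c3@8, authorship ..1..2..3..
After op 3 (delete): buffer="sfyfafqu" (len 8), cursors c1@1 c2@3 c3@5, authorship .1.2.3..
After op 4 (insert('q')): buffer="sqfyqfaqfqu" (len 11), cursors c1@2 c2@5 c3@8, authorship .11.22.33..
After op 5 (insert('i')): buffer="sqifyqifaqifqu" (len 14), cursors c1@3 c2@7 c3@11, authorship .111.222.333..
After op 6 (insert('q')): buffer="sqiqfyqiqfaqiqfqu" (len 17), cursors c1@4 c2@9 c3@14, authorship .1111.2222.3333..
After op 7 (insert('a')): buffer="sqiqafyqiqafaqiqafqu" (len 20), cursors c1@5 c2@11 c3@17, authorship .11111.22222.33333..
After op 8 (insert('d')): buffer="sqiqadfyqiqadfaqiqadfqu" (len 23), cursors c1@6 c2@13 c3@20, authorship .111111.222222.333333..
Authorship (.=original, N=cursor N): . 1 1 1 1 1 1 . 2 2 2 2 2 2 . 3 3 3 3 3 3 . .
Index 3: author = 1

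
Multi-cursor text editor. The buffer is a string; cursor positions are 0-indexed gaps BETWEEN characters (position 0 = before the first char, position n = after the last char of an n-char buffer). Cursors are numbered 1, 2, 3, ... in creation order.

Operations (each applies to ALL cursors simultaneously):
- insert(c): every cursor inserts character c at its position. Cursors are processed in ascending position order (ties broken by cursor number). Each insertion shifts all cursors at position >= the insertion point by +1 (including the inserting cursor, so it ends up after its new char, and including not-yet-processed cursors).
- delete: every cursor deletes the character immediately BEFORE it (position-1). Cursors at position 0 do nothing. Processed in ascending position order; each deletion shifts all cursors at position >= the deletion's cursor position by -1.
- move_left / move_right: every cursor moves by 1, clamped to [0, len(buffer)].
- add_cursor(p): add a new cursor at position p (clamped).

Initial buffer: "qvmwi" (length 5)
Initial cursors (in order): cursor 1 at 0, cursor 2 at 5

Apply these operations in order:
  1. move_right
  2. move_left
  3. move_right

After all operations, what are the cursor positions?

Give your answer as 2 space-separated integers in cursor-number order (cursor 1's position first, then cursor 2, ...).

Answer: 1 5

Derivation:
After op 1 (move_right): buffer="qvmwi" (len 5), cursors c1@1 c2@5, authorship .....
After op 2 (move_left): buffer="qvmwi" (len 5), cursors c1@0 c2@4, authorship .....
After op 3 (move_right): buffer="qvmwi" (len 5), cursors c1@1 c2@5, authorship .....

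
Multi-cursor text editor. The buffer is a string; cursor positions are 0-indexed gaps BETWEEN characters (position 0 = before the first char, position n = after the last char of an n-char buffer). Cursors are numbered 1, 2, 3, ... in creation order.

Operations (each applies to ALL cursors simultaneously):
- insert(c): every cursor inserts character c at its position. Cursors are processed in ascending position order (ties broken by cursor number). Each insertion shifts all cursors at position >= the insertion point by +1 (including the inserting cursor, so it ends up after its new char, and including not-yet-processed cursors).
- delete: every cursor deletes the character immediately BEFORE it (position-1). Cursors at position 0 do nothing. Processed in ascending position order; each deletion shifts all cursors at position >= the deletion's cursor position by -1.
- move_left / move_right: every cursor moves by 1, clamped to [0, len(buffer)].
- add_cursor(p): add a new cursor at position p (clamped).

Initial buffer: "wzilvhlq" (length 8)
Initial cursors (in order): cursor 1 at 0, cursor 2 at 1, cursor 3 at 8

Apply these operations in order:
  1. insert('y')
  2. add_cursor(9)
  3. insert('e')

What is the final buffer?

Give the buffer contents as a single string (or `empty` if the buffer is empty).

After op 1 (insert('y')): buffer="ywyzilvhlqy" (len 11), cursors c1@1 c2@3 c3@11, authorship 1.2.......3
After op 2 (add_cursor(9)): buffer="ywyzilvhlqy" (len 11), cursors c1@1 c2@3 c4@9 c3@11, authorship 1.2.......3
After op 3 (insert('e')): buffer="yewyezilvhleqye" (len 15), cursors c1@2 c2@5 c4@12 c3@15, authorship 11.22......4.33

Answer: yewyezilvhleqye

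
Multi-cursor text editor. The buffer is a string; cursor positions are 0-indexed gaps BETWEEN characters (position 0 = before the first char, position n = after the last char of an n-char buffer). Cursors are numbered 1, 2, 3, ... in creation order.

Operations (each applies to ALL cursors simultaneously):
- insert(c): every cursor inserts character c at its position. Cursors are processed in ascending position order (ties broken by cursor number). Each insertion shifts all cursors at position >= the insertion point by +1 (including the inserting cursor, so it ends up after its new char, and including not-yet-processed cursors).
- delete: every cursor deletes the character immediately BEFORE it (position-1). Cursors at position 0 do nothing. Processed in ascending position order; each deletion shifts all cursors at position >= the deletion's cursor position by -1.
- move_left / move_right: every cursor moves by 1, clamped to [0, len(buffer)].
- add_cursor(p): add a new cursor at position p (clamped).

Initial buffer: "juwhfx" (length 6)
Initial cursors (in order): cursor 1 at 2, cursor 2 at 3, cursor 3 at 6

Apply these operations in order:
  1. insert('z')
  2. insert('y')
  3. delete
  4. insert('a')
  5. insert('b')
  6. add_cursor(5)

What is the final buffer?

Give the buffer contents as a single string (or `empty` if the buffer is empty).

Answer: juzabwzabhfxzab

Derivation:
After op 1 (insert('z')): buffer="juzwzhfxz" (len 9), cursors c1@3 c2@5 c3@9, authorship ..1.2...3
After op 2 (insert('y')): buffer="juzywzyhfxzy" (len 12), cursors c1@4 c2@7 c3@12, authorship ..11.22...33
After op 3 (delete): buffer="juzwzhfxz" (len 9), cursors c1@3 c2@5 c3@9, authorship ..1.2...3
After op 4 (insert('a')): buffer="juzawzahfxza" (len 12), cursors c1@4 c2@7 c3@12, authorship ..11.22...33
After op 5 (insert('b')): buffer="juzabwzabhfxzab" (len 15), cursors c1@5 c2@9 c3@15, authorship ..111.222...333
After op 6 (add_cursor(5)): buffer="juzabwzabhfxzab" (len 15), cursors c1@5 c4@5 c2@9 c3@15, authorship ..111.222...333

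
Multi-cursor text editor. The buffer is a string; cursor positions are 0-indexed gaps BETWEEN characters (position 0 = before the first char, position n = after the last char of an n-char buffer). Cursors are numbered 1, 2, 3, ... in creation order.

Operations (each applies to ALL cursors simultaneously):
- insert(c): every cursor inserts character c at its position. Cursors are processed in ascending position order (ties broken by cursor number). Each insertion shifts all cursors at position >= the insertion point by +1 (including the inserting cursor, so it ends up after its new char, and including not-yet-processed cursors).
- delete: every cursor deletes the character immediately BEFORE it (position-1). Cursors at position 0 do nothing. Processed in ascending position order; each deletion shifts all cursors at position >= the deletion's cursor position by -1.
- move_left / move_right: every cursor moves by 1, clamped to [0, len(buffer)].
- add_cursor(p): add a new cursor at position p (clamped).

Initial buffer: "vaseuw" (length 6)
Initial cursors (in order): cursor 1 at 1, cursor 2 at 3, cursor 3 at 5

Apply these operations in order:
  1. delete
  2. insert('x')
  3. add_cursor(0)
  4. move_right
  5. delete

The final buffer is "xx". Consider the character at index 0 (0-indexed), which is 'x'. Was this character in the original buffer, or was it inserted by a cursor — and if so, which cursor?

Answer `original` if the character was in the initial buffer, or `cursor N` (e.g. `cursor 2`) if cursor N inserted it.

After op 1 (delete): buffer="aew" (len 3), cursors c1@0 c2@1 c3@2, authorship ...
After op 2 (insert('x')): buffer="xaxexw" (len 6), cursors c1@1 c2@3 c3@5, authorship 1.2.3.
After op 3 (add_cursor(0)): buffer="xaxexw" (len 6), cursors c4@0 c1@1 c2@3 c3@5, authorship 1.2.3.
After op 4 (move_right): buffer="xaxexw" (len 6), cursors c4@1 c1@2 c2@4 c3@6, authorship 1.2.3.
After op 5 (delete): buffer="xx" (len 2), cursors c1@0 c4@0 c2@1 c3@2, authorship 23
Authorship (.=original, N=cursor N): 2 3
Index 0: author = 2

Answer: cursor 2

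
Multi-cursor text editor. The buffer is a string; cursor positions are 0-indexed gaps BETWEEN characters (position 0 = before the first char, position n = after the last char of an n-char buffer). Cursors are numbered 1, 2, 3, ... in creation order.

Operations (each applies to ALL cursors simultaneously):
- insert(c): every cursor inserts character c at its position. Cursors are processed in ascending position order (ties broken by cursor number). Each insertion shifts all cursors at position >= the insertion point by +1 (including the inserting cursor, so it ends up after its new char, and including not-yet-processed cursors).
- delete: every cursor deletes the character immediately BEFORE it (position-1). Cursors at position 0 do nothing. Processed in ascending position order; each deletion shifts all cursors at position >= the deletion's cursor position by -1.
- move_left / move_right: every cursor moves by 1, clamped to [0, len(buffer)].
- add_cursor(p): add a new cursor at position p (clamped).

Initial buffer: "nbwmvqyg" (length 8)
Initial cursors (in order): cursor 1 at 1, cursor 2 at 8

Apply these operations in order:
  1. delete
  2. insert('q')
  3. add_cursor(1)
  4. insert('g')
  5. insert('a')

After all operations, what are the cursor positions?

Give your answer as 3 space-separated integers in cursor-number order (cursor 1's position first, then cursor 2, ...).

After op 1 (delete): buffer="bwmvqy" (len 6), cursors c1@0 c2@6, authorship ......
After op 2 (insert('q')): buffer="qbwmvqyq" (len 8), cursors c1@1 c2@8, authorship 1......2
After op 3 (add_cursor(1)): buffer="qbwmvqyq" (len 8), cursors c1@1 c3@1 c2@8, authorship 1......2
After op 4 (insert('g')): buffer="qggbwmvqyqg" (len 11), cursors c1@3 c3@3 c2@11, authorship 113......22
After op 5 (insert('a')): buffer="qggaabwmvqyqga" (len 14), cursors c1@5 c3@5 c2@14, authorship 11313......222

Answer: 5 14 5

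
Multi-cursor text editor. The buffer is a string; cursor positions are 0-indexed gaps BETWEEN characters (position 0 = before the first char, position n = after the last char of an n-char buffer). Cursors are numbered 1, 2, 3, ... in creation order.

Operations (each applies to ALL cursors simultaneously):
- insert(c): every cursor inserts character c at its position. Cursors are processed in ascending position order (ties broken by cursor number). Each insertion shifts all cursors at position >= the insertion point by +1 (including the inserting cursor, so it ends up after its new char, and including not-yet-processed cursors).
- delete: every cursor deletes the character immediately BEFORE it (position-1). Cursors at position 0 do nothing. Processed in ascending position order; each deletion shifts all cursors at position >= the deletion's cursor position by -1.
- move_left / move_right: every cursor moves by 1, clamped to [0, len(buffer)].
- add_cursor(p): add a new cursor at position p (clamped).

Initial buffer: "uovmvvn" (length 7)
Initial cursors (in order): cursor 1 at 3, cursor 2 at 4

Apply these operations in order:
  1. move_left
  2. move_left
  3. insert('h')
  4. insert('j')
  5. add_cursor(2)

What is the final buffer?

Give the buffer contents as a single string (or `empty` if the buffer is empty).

After op 1 (move_left): buffer="uovmvvn" (len 7), cursors c1@2 c2@3, authorship .......
After op 2 (move_left): buffer="uovmvvn" (len 7), cursors c1@1 c2@2, authorship .......
After op 3 (insert('h')): buffer="uhohvmvvn" (len 9), cursors c1@2 c2@4, authorship .1.2.....
After op 4 (insert('j')): buffer="uhjohjvmvvn" (len 11), cursors c1@3 c2@6, authorship .11.22.....
After op 5 (add_cursor(2)): buffer="uhjohjvmvvn" (len 11), cursors c3@2 c1@3 c2@6, authorship .11.22.....

Answer: uhjohjvmvvn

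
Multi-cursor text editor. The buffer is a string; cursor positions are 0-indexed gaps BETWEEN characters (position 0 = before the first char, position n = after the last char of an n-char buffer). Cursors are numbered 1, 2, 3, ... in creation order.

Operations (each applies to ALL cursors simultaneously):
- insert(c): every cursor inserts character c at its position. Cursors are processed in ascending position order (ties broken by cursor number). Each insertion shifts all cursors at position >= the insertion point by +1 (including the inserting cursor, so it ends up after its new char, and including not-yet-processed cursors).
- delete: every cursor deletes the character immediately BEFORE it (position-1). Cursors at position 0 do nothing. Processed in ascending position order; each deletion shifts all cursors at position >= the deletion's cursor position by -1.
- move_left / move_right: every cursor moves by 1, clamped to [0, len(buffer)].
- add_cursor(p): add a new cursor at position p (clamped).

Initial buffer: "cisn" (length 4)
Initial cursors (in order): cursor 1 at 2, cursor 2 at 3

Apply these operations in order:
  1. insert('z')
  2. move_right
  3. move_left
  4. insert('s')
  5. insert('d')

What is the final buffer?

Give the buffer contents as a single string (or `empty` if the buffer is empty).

After op 1 (insert('z')): buffer="cizszn" (len 6), cursors c1@3 c2@5, authorship ..1.2.
After op 2 (move_right): buffer="cizszn" (len 6), cursors c1@4 c2@6, authorship ..1.2.
After op 3 (move_left): buffer="cizszn" (len 6), cursors c1@3 c2@5, authorship ..1.2.
After op 4 (insert('s')): buffer="cizsszsn" (len 8), cursors c1@4 c2@7, authorship ..11.22.
After op 5 (insert('d')): buffer="cizsdszsdn" (len 10), cursors c1@5 c2@9, authorship ..111.222.

Answer: cizsdszsdn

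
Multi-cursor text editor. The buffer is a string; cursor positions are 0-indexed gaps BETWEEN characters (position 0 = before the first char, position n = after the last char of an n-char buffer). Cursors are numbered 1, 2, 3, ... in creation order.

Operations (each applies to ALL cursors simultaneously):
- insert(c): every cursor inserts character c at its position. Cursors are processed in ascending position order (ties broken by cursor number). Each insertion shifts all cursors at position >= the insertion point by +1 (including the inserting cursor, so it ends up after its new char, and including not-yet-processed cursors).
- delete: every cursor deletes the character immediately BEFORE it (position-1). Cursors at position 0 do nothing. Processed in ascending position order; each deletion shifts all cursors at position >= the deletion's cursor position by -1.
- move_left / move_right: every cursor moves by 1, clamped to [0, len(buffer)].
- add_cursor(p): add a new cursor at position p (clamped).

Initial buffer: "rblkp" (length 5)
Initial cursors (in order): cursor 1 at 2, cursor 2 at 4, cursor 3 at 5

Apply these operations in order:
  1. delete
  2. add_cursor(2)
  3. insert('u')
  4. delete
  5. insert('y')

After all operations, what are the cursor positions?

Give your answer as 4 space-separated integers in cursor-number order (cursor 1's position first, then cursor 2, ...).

After op 1 (delete): buffer="rl" (len 2), cursors c1@1 c2@2 c3@2, authorship ..
After op 2 (add_cursor(2)): buffer="rl" (len 2), cursors c1@1 c2@2 c3@2 c4@2, authorship ..
After op 3 (insert('u')): buffer="ruluuu" (len 6), cursors c1@2 c2@6 c3@6 c4@6, authorship .1.234
After op 4 (delete): buffer="rl" (len 2), cursors c1@1 c2@2 c3@2 c4@2, authorship ..
After op 5 (insert('y')): buffer="rylyyy" (len 6), cursors c1@2 c2@6 c3@6 c4@6, authorship .1.234

Answer: 2 6 6 6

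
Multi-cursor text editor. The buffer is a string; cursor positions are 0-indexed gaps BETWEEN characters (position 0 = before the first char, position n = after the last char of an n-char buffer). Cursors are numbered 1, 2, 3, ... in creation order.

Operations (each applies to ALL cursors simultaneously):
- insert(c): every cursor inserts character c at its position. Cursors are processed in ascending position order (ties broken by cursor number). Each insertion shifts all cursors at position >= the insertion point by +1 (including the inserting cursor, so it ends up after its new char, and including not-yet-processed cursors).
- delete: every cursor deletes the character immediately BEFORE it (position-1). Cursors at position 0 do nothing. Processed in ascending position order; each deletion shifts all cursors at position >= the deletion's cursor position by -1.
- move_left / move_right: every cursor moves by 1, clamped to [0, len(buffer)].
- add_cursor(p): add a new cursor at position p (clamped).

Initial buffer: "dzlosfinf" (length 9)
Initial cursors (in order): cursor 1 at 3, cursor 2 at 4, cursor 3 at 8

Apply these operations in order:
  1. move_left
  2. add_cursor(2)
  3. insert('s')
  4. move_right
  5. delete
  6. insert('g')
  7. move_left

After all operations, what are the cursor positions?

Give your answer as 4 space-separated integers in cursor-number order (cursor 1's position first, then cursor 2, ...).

Answer: 4 6 11 4

Derivation:
After op 1 (move_left): buffer="dzlosfinf" (len 9), cursors c1@2 c2@3 c3@7, authorship .........
After op 2 (add_cursor(2)): buffer="dzlosfinf" (len 9), cursors c1@2 c4@2 c2@3 c3@7, authorship .........
After op 3 (insert('s')): buffer="dzsslsosfisnf" (len 13), cursors c1@4 c4@4 c2@6 c3@11, authorship ..14.2....3..
After op 4 (move_right): buffer="dzsslsosfisnf" (len 13), cursors c1@5 c4@5 c2@7 c3@12, authorship ..14.2....3..
After op 5 (delete): buffer="dzsssfisf" (len 9), cursors c1@3 c4@3 c2@4 c3@8, authorship ..12...3.
After op 6 (insert('g')): buffer="dzsggsgsfisgf" (len 13), cursors c1@5 c4@5 c2@7 c3@12, authorship ..11422...33.
After op 7 (move_left): buffer="dzsggsgsfisgf" (len 13), cursors c1@4 c4@4 c2@6 c3@11, authorship ..11422...33.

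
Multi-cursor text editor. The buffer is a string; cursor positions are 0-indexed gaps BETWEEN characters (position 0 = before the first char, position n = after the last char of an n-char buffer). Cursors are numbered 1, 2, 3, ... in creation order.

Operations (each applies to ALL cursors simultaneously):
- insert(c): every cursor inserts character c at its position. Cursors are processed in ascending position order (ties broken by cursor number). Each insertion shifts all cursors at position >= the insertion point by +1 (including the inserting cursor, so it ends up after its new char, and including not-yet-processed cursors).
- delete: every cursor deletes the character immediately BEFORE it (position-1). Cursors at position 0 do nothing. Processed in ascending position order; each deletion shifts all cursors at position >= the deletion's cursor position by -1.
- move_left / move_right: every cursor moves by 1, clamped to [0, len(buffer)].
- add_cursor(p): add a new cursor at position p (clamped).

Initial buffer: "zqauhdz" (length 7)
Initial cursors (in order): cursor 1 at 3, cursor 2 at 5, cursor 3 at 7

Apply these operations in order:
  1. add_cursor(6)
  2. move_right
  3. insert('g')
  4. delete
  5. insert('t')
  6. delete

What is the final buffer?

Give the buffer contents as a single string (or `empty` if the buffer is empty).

After op 1 (add_cursor(6)): buffer="zqauhdz" (len 7), cursors c1@3 c2@5 c4@6 c3@7, authorship .......
After op 2 (move_right): buffer="zqauhdz" (len 7), cursors c1@4 c2@6 c3@7 c4@7, authorship .......
After op 3 (insert('g')): buffer="zqaughdgzgg" (len 11), cursors c1@5 c2@8 c3@11 c4@11, authorship ....1..2.34
After op 4 (delete): buffer="zqauhdz" (len 7), cursors c1@4 c2@6 c3@7 c4@7, authorship .......
After op 5 (insert('t')): buffer="zqauthdtztt" (len 11), cursors c1@5 c2@8 c3@11 c4@11, authorship ....1..2.34
After op 6 (delete): buffer="zqauhdz" (len 7), cursors c1@4 c2@6 c3@7 c4@7, authorship .......

Answer: zqauhdz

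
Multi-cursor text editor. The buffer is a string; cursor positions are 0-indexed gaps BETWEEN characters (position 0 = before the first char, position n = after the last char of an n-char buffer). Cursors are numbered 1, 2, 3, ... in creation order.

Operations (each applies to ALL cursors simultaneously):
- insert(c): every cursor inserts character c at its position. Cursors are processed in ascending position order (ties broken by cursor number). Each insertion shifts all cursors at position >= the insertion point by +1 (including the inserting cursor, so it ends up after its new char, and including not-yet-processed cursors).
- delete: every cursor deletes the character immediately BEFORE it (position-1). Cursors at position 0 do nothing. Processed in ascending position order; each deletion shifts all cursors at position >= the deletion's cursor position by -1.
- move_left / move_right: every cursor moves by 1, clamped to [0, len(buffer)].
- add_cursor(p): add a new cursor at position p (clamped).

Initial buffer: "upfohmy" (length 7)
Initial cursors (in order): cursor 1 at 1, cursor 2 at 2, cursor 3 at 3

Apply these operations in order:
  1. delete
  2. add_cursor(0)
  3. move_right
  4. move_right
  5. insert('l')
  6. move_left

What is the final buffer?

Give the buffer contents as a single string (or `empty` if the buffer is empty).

After op 1 (delete): buffer="ohmy" (len 4), cursors c1@0 c2@0 c3@0, authorship ....
After op 2 (add_cursor(0)): buffer="ohmy" (len 4), cursors c1@0 c2@0 c3@0 c4@0, authorship ....
After op 3 (move_right): buffer="ohmy" (len 4), cursors c1@1 c2@1 c3@1 c4@1, authorship ....
After op 4 (move_right): buffer="ohmy" (len 4), cursors c1@2 c2@2 c3@2 c4@2, authorship ....
After op 5 (insert('l')): buffer="ohllllmy" (len 8), cursors c1@6 c2@6 c3@6 c4@6, authorship ..1234..
After op 6 (move_left): buffer="ohllllmy" (len 8), cursors c1@5 c2@5 c3@5 c4@5, authorship ..1234..

Answer: ohllllmy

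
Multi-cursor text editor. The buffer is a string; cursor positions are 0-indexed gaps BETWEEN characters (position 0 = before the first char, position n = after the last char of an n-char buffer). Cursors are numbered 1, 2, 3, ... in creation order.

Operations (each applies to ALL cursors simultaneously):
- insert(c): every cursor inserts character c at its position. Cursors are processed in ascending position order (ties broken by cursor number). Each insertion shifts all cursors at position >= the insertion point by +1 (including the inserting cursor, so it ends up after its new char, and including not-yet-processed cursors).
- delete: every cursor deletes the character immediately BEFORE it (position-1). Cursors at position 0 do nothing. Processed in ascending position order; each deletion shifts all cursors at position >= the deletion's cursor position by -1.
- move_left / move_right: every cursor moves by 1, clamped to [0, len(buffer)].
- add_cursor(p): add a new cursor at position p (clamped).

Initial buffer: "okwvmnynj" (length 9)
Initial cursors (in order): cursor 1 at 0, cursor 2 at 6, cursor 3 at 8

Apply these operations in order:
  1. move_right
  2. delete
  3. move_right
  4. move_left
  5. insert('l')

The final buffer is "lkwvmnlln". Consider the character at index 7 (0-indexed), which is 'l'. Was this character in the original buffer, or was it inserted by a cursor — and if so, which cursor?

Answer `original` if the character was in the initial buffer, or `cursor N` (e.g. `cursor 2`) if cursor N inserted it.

Answer: cursor 3

Derivation:
After op 1 (move_right): buffer="okwvmnynj" (len 9), cursors c1@1 c2@7 c3@9, authorship .........
After op 2 (delete): buffer="kwvmnn" (len 6), cursors c1@0 c2@5 c3@6, authorship ......
After op 3 (move_right): buffer="kwvmnn" (len 6), cursors c1@1 c2@6 c3@6, authorship ......
After op 4 (move_left): buffer="kwvmnn" (len 6), cursors c1@0 c2@5 c3@5, authorship ......
After op 5 (insert('l')): buffer="lkwvmnlln" (len 9), cursors c1@1 c2@8 c3@8, authorship 1.....23.
Authorship (.=original, N=cursor N): 1 . . . . . 2 3 .
Index 7: author = 3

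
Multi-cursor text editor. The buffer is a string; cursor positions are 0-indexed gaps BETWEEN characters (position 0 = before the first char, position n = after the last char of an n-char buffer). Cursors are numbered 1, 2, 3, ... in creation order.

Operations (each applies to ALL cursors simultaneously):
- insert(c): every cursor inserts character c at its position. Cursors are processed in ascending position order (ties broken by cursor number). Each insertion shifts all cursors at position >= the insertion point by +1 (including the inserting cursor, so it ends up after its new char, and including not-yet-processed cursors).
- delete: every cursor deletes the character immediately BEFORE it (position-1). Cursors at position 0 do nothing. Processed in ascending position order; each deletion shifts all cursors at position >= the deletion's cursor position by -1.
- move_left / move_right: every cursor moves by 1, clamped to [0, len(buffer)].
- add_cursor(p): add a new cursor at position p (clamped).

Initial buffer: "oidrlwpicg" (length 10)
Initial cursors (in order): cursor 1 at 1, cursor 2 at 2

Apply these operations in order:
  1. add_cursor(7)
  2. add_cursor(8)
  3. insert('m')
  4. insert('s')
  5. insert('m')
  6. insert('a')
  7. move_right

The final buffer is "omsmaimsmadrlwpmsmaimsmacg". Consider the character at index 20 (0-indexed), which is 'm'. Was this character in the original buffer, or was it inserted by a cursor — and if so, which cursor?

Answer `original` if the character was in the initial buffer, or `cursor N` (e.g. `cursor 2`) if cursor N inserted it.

Answer: cursor 4

Derivation:
After op 1 (add_cursor(7)): buffer="oidrlwpicg" (len 10), cursors c1@1 c2@2 c3@7, authorship ..........
After op 2 (add_cursor(8)): buffer="oidrlwpicg" (len 10), cursors c1@1 c2@2 c3@7 c4@8, authorship ..........
After op 3 (insert('m')): buffer="omimdrlwpmimcg" (len 14), cursors c1@2 c2@4 c3@10 c4@12, authorship .1.2.....3.4..
After op 4 (insert('s')): buffer="omsimsdrlwpmsimscg" (len 18), cursors c1@3 c2@6 c3@13 c4@16, authorship .11.22.....33.44..
After op 5 (insert('m')): buffer="omsmimsmdrlwpmsmimsmcg" (len 22), cursors c1@4 c2@8 c3@16 c4@20, authorship .111.222.....333.444..
After op 6 (insert('a')): buffer="omsmaimsmadrlwpmsmaimsmacg" (len 26), cursors c1@5 c2@10 c3@19 c4@24, authorship .1111.2222.....3333.4444..
After op 7 (move_right): buffer="omsmaimsmadrlwpmsmaimsmacg" (len 26), cursors c1@6 c2@11 c3@20 c4@25, authorship .1111.2222.....3333.4444..
Authorship (.=original, N=cursor N): . 1 1 1 1 . 2 2 2 2 . . . . . 3 3 3 3 . 4 4 4 4 . .
Index 20: author = 4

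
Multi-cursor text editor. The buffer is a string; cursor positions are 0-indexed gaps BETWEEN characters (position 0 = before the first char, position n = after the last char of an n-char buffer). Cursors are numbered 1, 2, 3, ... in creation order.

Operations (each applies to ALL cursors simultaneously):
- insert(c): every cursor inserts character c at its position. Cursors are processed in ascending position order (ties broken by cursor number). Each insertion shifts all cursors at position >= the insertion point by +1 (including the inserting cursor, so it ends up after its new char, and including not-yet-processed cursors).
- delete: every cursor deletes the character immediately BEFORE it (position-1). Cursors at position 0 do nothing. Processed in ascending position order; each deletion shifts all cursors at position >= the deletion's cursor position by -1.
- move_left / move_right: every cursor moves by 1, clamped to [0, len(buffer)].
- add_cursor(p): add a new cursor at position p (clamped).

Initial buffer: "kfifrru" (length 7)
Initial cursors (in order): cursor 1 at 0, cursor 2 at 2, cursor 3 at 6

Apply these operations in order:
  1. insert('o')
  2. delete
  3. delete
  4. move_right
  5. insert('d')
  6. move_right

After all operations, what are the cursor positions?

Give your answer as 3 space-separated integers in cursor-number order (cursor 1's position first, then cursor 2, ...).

After op 1 (insert('o')): buffer="okfoifrrou" (len 10), cursors c1@1 c2@4 c3@9, authorship 1..2....3.
After op 2 (delete): buffer="kfifrru" (len 7), cursors c1@0 c2@2 c3@6, authorship .......
After op 3 (delete): buffer="kifru" (len 5), cursors c1@0 c2@1 c3@4, authorship .....
After op 4 (move_right): buffer="kifru" (len 5), cursors c1@1 c2@2 c3@5, authorship .....
After op 5 (insert('d')): buffer="kdidfrud" (len 8), cursors c1@2 c2@4 c3@8, authorship .1.2...3
After op 6 (move_right): buffer="kdidfrud" (len 8), cursors c1@3 c2@5 c3@8, authorship .1.2...3

Answer: 3 5 8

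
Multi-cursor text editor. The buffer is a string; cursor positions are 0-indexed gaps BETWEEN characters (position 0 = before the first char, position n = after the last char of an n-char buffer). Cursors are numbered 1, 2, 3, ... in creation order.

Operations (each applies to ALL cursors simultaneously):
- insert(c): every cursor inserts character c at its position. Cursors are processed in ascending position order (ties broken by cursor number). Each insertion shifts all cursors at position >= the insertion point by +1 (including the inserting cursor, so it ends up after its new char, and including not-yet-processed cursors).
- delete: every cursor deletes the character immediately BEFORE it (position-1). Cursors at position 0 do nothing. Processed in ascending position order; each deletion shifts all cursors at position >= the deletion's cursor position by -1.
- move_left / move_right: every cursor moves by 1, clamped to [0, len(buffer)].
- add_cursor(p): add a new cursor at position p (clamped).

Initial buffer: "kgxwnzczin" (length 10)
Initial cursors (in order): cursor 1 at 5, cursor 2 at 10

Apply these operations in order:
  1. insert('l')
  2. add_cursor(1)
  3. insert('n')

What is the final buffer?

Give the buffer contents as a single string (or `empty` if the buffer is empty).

Answer: kngxwnlnzczinln

Derivation:
After op 1 (insert('l')): buffer="kgxwnlzczinl" (len 12), cursors c1@6 c2@12, authorship .....1.....2
After op 2 (add_cursor(1)): buffer="kgxwnlzczinl" (len 12), cursors c3@1 c1@6 c2@12, authorship .....1.....2
After op 3 (insert('n')): buffer="kngxwnlnzczinln" (len 15), cursors c3@2 c1@8 c2@15, authorship .3....11.....22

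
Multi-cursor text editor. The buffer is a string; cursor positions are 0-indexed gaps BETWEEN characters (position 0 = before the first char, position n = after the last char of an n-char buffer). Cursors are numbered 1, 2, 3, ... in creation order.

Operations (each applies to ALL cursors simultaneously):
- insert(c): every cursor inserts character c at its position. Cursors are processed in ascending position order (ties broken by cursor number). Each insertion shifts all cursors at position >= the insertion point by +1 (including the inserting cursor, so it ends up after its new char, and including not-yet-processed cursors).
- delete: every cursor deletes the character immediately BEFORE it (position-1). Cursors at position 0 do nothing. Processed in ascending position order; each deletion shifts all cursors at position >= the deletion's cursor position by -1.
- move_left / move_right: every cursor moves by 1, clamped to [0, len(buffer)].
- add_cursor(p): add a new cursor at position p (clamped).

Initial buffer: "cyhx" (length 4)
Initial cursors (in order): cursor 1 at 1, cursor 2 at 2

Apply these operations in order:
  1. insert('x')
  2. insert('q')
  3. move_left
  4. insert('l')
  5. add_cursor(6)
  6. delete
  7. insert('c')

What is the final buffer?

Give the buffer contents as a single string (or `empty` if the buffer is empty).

Answer: cxcqyccqhx

Derivation:
After op 1 (insert('x')): buffer="cxyxhx" (len 6), cursors c1@2 c2@4, authorship .1.2..
After op 2 (insert('q')): buffer="cxqyxqhx" (len 8), cursors c1@3 c2@6, authorship .11.22..
After op 3 (move_left): buffer="cxqyxqhx" (len 8), cursors c1@2 c2@5, authorship .11.22..
After op 4 (insert('l')): buffer="cxlqyxlqhx" (len 10), cursors c1@3 c2@7, authorship .111.222..
After op 5 (add_cursor(6)): buffer="cxlqyxlqhx" (len 10), cursors c1@3 c3@6 c2@7, authorship .111.222..
After op 6 (delete): buffer="cxqyqhx" (len 7), cursors c1@2 c2@4 c3@4, authorship .11.2..
After op 7 (insert('c')): buffer="cxcqyccqhx" (len 10), cursors c1@3 c2@7 c3@7, authorship .111.232..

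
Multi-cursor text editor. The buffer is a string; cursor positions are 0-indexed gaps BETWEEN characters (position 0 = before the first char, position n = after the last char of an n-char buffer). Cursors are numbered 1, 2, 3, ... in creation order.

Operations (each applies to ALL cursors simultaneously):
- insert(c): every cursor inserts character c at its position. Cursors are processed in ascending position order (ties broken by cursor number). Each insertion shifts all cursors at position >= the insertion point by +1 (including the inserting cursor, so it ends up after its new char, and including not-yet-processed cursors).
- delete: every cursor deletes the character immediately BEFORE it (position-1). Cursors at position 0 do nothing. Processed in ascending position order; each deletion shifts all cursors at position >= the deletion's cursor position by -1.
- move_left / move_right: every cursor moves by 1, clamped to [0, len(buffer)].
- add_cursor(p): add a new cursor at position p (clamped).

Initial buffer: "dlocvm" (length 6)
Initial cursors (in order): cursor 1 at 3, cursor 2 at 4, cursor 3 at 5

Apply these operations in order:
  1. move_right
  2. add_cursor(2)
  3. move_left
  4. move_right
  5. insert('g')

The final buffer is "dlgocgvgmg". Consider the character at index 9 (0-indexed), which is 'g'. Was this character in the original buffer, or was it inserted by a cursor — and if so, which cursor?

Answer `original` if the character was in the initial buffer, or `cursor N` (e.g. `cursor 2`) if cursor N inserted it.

After op 1 (move_right): buffer="dlocvm" (len 6), cursors c1@4 c2@5 c3@6, authorship ......
After op 2 (add_cursor(2)): buffer="dlocvm" (len 6), cursors c4@2 c1@4 c2@5 c3@6, authorship ......
After op 3 (move_left): buffer="dlocvm" (len 6), cursors c4@1 c1@3 c2@4 c3@5, authorship ......
After op 4 (move_right): buffer="dlocvm" (len 6), cursors c4@2 c1@4 c2@5 c3@6, authorship ......
After op 5 (insert('g')): buffer="dlgocgvgmg" (len 10), cursors c4@3 c1@6 c2@8 c3@10, authorship ..4..1.2.3
Authorship (.=original, N=cursor N): . . 4 . . 1 . 2 . 3
Index 9: author = 3

Answer: cursor 3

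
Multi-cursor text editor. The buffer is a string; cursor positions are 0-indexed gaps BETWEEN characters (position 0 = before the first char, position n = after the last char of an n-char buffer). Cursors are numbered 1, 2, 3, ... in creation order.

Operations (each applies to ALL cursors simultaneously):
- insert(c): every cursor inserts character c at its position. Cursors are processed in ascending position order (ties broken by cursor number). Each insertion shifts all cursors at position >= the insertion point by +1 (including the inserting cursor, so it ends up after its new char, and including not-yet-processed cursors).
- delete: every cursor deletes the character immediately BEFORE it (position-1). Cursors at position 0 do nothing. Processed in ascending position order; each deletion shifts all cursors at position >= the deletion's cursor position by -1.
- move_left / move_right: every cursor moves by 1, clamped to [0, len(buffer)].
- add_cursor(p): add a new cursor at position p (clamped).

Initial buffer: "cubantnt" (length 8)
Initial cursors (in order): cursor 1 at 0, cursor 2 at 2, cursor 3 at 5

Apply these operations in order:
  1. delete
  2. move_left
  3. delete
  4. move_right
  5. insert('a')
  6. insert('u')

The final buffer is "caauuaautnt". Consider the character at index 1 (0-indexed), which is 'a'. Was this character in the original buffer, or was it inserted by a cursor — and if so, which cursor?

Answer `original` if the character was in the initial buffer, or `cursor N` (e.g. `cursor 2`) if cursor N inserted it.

Answer: cursor 1

Derivation:
After op 1 (delete): buffer="cbatnt" (len 6), cursors c1@0 c2@1 c3@3, authorship ......
After op 2 (move_left): buffer="cbatnt" (len 6), cursors c1@0 c2@0 c3@2, authorship ......
After op 3 (delete): buffer="catnt" (len 5), cursors c1@0 c2@0 c3@1, authorship .....
After op 4 (move_right): buffer="catnt" (len 5), cursors c1@1 c2@1 c3@2, authorship .....
After op 5 (insert('a')): buffer="caaaatnt" (len 8), cursors c1@3 c2@3 c3@5, authorship .12.3...
After op 6 (insert('u')): buffer="caauuaautnt" (len 11), cursors c1@5 c2@5 c3@8, authorship .1212.33...
Authorship (.=original, N=cursor N): . 1 2 1 2 . 3 3 . . .
Index 1: author = 1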